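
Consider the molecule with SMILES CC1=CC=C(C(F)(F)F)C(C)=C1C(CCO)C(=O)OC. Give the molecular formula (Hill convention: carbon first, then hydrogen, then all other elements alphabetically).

Walk through each heavy atom and fill implicit hydrogens from standard valence (C 4, N 3, O 2, S 2, halogen 1):
  atom 1: C, bond orders sum to 1 (valence 4) → 3 H
  atom 2: C, bond orders sum to 4 (valence 4) → 0 H
  atom 3: C, bond orders sum to 3 (valence 4) → 1 H
  atom 4: C, bond orders sum to 3 (valence 4) → 1 H
  atom 5: C, bond orders sum to 4 (valence 4) → 0 H
  atom 6: C, bond orders sum to 4 (valence 4) → 0 H
  atom 7: F (halogen, monovalent) → 0 H
  atom 8: F (halogen, monovalent) → 0 H
  atom 9: F (halogen, monovalent) → 0 H
  atom 10: C, bond orders sum to 4 (valence 4) → 0 H
  atom 11: C, bond orders sum to 1 (valence 4) → 3 H
  atom 12: C, bond orders sum to 4 (valence 4) → 0 H
  atom 13: C, bond orders sum to 3 (valence 4) → 1 H
  atom 14: C, bond orders sum to 2 (valence 4) → 2 H
  atom 15: C, bond orders sum to 2 (valence 4) → 2 H
  atom 16: O, bond orders sum to 1 (valence 2) → 1 H
  atom 17: C, bond orders sum to 4 (valence 4) → 0 H
  atom 18: O, bond orders sum to 2 (valence 2) → 0 H
  atom 19: O, bond orders sum to 2 (valence 2) → 0 H
  atom 20: C, bond orders sum to 1 (valence 4) → 3 H
Totals → C:14, H:17, F:3, O:3.
In Hill order: C14H17F3O3.

C14H17F3O3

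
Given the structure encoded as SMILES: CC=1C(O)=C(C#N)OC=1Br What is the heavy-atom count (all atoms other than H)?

10

Every atom symbol written in the SMILES (organic subset) is one heavy atom; implicit H are not written.
Heavy atoms by element → Br:1, C:6, N:1, O:2.
Total: 10.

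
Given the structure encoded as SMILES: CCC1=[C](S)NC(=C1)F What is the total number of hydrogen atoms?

Walk through each heavy atom and fill implicit hydrogens from standard valence (C 4, N 3, O 2, S 2, halogen 1):
  atom 1: C, bond orders sum to 1 (valence 4) → 3 H
  atom 2: C, bond orders sum to 2 (valence 4) → 2 H
  atom 3: C, bond orders sum to 4 (valence 4) → 0 H
  atom 4: C with explicit H count 0
  atom 5: S, bond orders sum to 1 (valence 2) → 1 H
  atom 6: N, bond orders sum to 2 (valence 3) → 1 H
  atom 7: C, bond orders sum to 4 (valence 4) → 0 H
  atom 8: C, bond orders sum to 3 (valence 4) → 1 H
  atom 9: F (halogen, monovalent) → 0 H
Total hydrogens: 8.

8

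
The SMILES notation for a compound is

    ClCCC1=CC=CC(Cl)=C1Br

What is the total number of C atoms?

8

Count every carbon token in the SMILES (each C, including those in ring-closure positions and inside branches).
Carbon count: 8.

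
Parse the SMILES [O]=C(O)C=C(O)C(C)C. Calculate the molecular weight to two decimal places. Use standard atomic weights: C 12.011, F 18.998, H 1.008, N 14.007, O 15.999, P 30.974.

First, the molecular formula is C6H10O3 (counting implicit H from valence).
  C: 6 × 12.011 = 72.066
  H: 10 × 1.008 = 10.080
  O: 3 × 15.999 = 47.997
Sum: 6×12.011 + 10×1.008 + 3×15.999 = 130.143 → 130.14 g/mol.

130.14 g/mol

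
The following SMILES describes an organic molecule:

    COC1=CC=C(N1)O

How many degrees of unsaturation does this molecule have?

Molecular formula: C5H7NO2.
DoU = (2C + 2 + N − H − X) / 2, where X is the halogen count and O/S are ignored.
    = (2·5 + 2 + 1 − 7 − 0) / 2 = 6 / 2 = 3.

3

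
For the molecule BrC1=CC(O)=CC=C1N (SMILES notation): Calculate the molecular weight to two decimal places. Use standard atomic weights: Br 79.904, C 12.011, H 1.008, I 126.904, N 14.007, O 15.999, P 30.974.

First, the molecular formula is C6H6BrNO (counting implicit H from valence).
  Br: 1 × 79.904 = 79.904
  C: 6 × 12.011 = 72.066
  H: 6 × 1.008 = 6.048
  N: 1 × 14.007 = 14.007
  O: 1 × 15.999 = 15.999
Sum: 1×79.904 + 6×12.011 + 6×1.008 + 1×14.007 + 1×15.999 = 188.024 → 188.02 g/mol.

188.02 g/mol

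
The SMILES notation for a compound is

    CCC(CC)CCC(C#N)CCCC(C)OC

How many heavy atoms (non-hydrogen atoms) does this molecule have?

Every atom symbol written in the SMILES (organic subset) is one heavy atom; implicit H are not written.
Heavy atoms by element → C:15, N:1, O:1.
Total: 17.

17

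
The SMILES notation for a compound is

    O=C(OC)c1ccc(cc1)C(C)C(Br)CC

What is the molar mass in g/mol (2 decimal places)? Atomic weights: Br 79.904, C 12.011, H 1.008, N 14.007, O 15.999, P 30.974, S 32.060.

First, the molecular formula is C13H17BrO2 (counting implicit H from valence).
  Br: 1 × 79.904 = 79.904
  C: 13 × 12.011 = 156.143
  H: 17 × 1.008 = 17.136
  O: 2 × 15.999 = 31.998
Sum: 1×79.904 + 13×12.011 + 17×1.008 + 2×15.999 = 285.181 → 285.18 g/mol.

285.18 g/mol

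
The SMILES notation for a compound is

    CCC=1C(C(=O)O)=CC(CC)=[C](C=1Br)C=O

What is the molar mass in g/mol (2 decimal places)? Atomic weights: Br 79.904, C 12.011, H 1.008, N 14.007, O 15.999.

285.14 g/mol

First, the molecular formula is C12H13BrO3 (counting implicit H from valence).
  Br: 1 × 79.904 = 79.904
  C: 12 × 12.011 = 144.132
  H: 13 × 1.008 = 13.104
  O: 3 × 15.999 = 47.997
Sum: 1×79.904 + 12×12.011 + 13×1.008 + 3×15.999 = 285.137 → 285.14 g/mol.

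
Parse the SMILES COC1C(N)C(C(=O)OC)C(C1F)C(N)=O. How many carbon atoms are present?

9

Count every carbon token in the SMILES (each C, including those in ring-closure positions and inside branches).
Carbon count: 9.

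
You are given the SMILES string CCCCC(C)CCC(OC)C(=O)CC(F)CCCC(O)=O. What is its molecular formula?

Walk through each heavy atom and fill implicit hydrogens from standard valence (C 4, N 3, O 2, S 2, halogen 1):
  atom 1: C, bond orders sum to 1 (valence 4) → 3 H
  atom 2: C, bond orders sum to 2 (valence 4) → 2 H
  atom 3: C, bond orders sum to 2 (valence 4) → 2 H
  atom 4: C, bond orders sum to 2 (valence 4) → 2 H
  atom 5: C, bond orders sum to 3 (valence 4) → 1 H
  atom 6: C, bond orders sum to 1 (valence 4) → 3 H
  atom 7: C, bond orders sum to 2 (valence 4) → 2 H
  atom 8: C, bond orders sum to 2 (valence 4) → 2 H
  atom 9: C, bond orders sum to 3 (valence 4) → 1 H
  atom 10: O, bond orders sum to 2 (valence 2) → 0 H
  atom 11: C, bond orders sum to 1 (valence 4) → 3 H
  atom 12: C, bond orders sum to 4 (valence 4) → 0 H
  atom 13: O, bond orders sum to 2 (valence 2) → 0 H
  atom 14: C, bond orders sum to 2 (valence 4) → 2 H
  atom 15: C, bond orders sum to 3 (valence 4) → 1 H
  atom 16: F (halogen, monovalent) → 0 H
  atom 17: C, bond orders sum to 2 (valence 4) → 2 H
  atom 18: C, bond orders sum to 2 (valence 4) → 2 H
  atom 19: C, bond orders sum to 2 (valence 4) → 2 H
  atom 20: C, bond orders sum to 4 (valence 4) → 0 H
  atom 21: O, bond orders sum to 1 (valence 2) → 1 H
  atom 22: O, bond orders sum to 2 (valence 2) → 0 H
Totals → C:17, H:31, F:1, O:4.
In Hill order: C17H31FO4.

C17H31FO4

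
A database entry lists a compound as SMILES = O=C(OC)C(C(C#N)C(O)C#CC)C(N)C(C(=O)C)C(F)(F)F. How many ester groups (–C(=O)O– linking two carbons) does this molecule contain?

The ester motif appears at heavy-atom position 2 in the SMILES.
Other groups present: 1 alkyne, 1 hydroxyl, 1 ketone, 1 nitrile, 1 primary amine.
Ester count: 1.

1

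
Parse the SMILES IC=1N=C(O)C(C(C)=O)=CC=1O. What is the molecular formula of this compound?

Walk through each heavy atom and fill implicit hydrogens from standard valence (C 4, N 3, O 2, S 2, halogen 1):
  atom 1: I (halogen, monovalent) → 0 H
  atom 2: C, bond orders sum to 4 (valence 4) → 0 H
  atom 3: N, bond orders sum to 3 (valence 3) → 0 H
  atom 4: C, bond orders sum to 4 (valence 4) → 0 H
  atom 5: O, bond orders sum to 1 (valence 2) → 1 H
  atom 6: C, bond orders sum to 4 (valence 4) → 0 H
  atom 7: C, bond orders sum to 4 (valence 4) → 0 H
  atom 8: C, bond orders sum to 1 (valence 4) → 3 H
  atom 9: O, bond orders sum to 2 (valence 2) → 0 H
  atom 10: C, bond orders sum to 3 (valence 4) → 1 H
  atom 11: C, bond orders sum to 4 (valence 4) → 0 H
  atom 12: O, bond orders sum to 1 (valence 2) → 1 H
Totals → C:7, H:6, I:1, N:1, O:3.

C7H6INO3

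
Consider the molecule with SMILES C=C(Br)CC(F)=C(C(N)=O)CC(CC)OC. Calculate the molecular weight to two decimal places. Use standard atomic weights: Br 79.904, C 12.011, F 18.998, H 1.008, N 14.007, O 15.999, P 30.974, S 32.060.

294.16 g/mol

First, the molecular formula is C11H17BrFNO2 (counting implicit H from valence).
  Br: 1 × 79.904 = 79.904
  C: 11 × 12.011 = 132.121
  F: 1 × 18.998 = 18.998
  H: 17 × 1.008 = 17.136
  N: 1 × 14.007 = 14.007
  O: 2 × 15.999 = 31.998
Sum: 1×79.904 + 11×12.011 + 1×18.998 + 17×1.008 + 1×14.007 + 2×15.999 = 294.164 → 294.16 g/mol.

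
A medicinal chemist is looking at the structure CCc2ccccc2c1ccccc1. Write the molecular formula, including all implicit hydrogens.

Walk through each heavy atom and fill implicit hydrogens from standard valence (C 4, N 3, O 2, S 2, halogen 1); for lowercase aromatic atoms, an aromatic c carries 1 H when it has two neighbours and 0 H with three, and aromatic n carries 0 H:
  atom 1: C, bond orders sum to 1 (valence 4) → 3 H
  atom 2: C, bond orders sum to 2 (valence 4) → 2 H
  atom 3: aromatic c, 3 neighbours → 0 H
  atom 4: aromatic c, 2 neighbours → 1 H
  atom 5: aromatic c, 2 neighbours → 1 H
  atom 6: aromatic c, 2 neighbours → 1 H
  atom 7: aromatic c, 2 neighbours → 1 H
  atom 8: aromatic c, 3 neighbours → 0 H
  atom 9: aromatic c, 3 neighbours → 0 H
  atom 10: aromatic c, 2 neighbours → 1 H
  atom 11: aromatic c, 2 neighbours → 1 H
  atom 12: aromatic c, 2 neighbours → 1 H
  atom 13: aromatic c, 2 neighbours → 1 H
  atom 14: aromatic c, 2 neighbours → 1 H
Totals → C:14, H:14.
In Hill order: C14H14.

C14H14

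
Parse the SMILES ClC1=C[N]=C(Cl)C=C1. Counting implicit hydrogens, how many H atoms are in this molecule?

3

Walk through each heavy atom and fill implicit hydrogens from standard valence (C 4, N 3, O 2, S 2, halogen 1):
  atom 1: Cl (halogen, monovalent) → 0 H
  atom 2: C, bond orders sum to 4 (valence 4) → 0 H
  atom 3: C, bond orders sum to 3 (valence 4) → 1 H
  atom 4: N with explicit H count 0
  atom 5: C, bond orders sum to 4 (valence 4) → 0 H
  atom 6: Cl (halogen, monovalent) → 0 H
  atom 7: C, bond orders sum to 3 (valence 4) → 1 H
  atom 8: C, bond orders sum to 3 (valence 4) → 1 H
Total hydrogens: 3.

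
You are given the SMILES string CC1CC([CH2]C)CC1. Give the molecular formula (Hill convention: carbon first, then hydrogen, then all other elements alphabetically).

C8H16

Walk through each heavy atom and fill implicit hydrogens from standard valence (C 4, N 3, O 2, S 2, halogen 1):
  atom 1: C, bond orders sum to 1 (valence 4) → 3 H
  atom 2: C, bond orders sum to 3 (valence 4) → 1 H
  atom 3: C, bond orders sum to 2 (valence 4) → 2 H
  atom 4: C, bond orders sum to 3 (valence 4) → 1 H
  atom 5: C with explicit H count 2
  atom 6: C, bond orders sum to 1 (valence 4) → 3 H
  atom 7: C, bond orders sum to 2 (valence 4) → 2 H
  atom 8: C, bond orders sum to 2 (valence 4) → 2 H
Totals → C:8, H:16.
In Hill order: C8H16.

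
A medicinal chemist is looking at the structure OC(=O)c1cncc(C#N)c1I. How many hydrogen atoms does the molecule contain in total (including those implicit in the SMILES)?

3

Walk through each heavy atom and fill implicit hydrogens from standard valence (C 4, N 3, O 2, S 2, halogen 1); for lowercase aromatic atoms, an aromatic c carries 1 H when it has two neighbours and 0 H with three, and aromatic n carries 0 H:
  atom 1: O, bond orders sum to 1 (valence 2) → 1 H
  atom 2: C, bond orders sum to 4 (valence 4) → 0 H
  atom 3: O, bond orders sum to 2 (valence 2) → 0 H
  atom 4: aromatic c, 3 neighbours → 0 H
  atom 5: aromatic c, 2 neighbours → 1 H
  atom 6: aromatic n, 2 neighbours → 0 H
  atom 7: aromatic c, 2 neighbours → 1 H
  atom 8: aromatic c, 3 neighbours → 0 H
  atom 9: C, bond orders sum to 4 (valence 4) → 0 H
  atom 10: N, bond orders sum to 3 (valence 3) → 0 H
  atom 11: aromatic c, 3 neighbours → 0 H
  atom 12: I (halogen, monovalent) → 0 H
Total hydrogens: 3.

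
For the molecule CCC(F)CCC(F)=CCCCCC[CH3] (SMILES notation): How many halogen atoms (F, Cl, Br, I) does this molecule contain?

2

Halogen atoms appear at heavy-atom positions 4, 8 (2×F).
Other groups present: 1 alkene.
Halogen count: 2.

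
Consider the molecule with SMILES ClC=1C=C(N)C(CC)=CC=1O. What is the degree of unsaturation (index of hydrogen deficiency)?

Molecular formula: C8H10ClNO.
DoU = (2C + 2 + N − H − X) / 2, where X is the halogen count and O/S are ignored.
    = (2·8 + 2 + 1 − 10 − 1) / 2 = 8 / 2 = 4.

4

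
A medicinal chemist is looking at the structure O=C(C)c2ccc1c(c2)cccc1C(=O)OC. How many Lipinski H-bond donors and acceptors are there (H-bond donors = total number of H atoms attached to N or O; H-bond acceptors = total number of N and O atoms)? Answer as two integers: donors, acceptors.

Donors: find every N or O and count the H atoms it carries.
  atom 1 (O): bond orders sum to 2 → 0 H
  atom 15 (O): bond orders sum to 2 → 0 H
  atom 16 (O): bond orders sum to 2 → 0 H
Lipinski HBD = 0.
Acceptors: N atoms = 0, O atoms = 3 → HBA = 3.

0, 3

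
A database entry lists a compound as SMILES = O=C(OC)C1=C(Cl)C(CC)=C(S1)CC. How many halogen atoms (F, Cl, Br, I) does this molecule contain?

Halogen atoms appear at heavy-atom position 7 (1×Cl).
Other groups present: 1 ester.
Halogen count: 1.

1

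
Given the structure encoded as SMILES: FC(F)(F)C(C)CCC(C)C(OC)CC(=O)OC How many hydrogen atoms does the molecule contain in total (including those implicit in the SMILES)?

Walk through each heavy atom and fill implicit hydrogens from standard valence (C 4, N 3, O 2, S 2, halogen 1):
  atom 1: F (halogen, monovalent) → 0 H
  atom 2: C, bond orders sum to 4 (valence 4) → 0 H
  atom 3: F (halogen, monovalent) → 0 H
  atom 4: F (halogen, monovalent) → 0 H
  atom 5: C, bond orders sum to 3 (valence 4) → 1 H
  atom 6: C, bond orders sum to 1 (valence 4) → 3 H
  atom 7: C, bond orders sum to 2 (valence 4) → 2 H
  atom 8: C, bond orders sum to 2 (valence 4) → 2 H
  atom 9: C, bond orders sum to 3 (valence 4) → 1 H
  atom 10: C, bond orders sum to 1 (valence 4) → 3 H
  atom 11: C, bond orders sum to 3 (valence 4) → 1 H
  atom 12: O, bond orders sum to 2 (valence 2) → 0 H
  atom 13: C, bond orders sum to 1 (valence 4) → 3 H
  atom 14: C, bond orders sum to 2 (valence 4) → 2 H
  atom 15: C, bond orders sum to 4 (valence 4) → 0 H
  atom 16: O, bond orders sum to 2 (valence 2) → 0 H
  atom 17: O, bond orders sum to 2 (valence 2) → 0 H
  atom 18: C, bond orders sum to 1 (valence 4) → 3 H
Total hydrogens: 21.

21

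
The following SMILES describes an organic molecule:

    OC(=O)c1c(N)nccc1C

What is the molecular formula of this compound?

Walk through each heavy atom and fill implicit hydrogens from standard valence (C 4, N 3, O 2, S 2, halogen 1); for lowercase aromatic atoms, an aromatic c carries 1 H when it has two neighbours and 0 H with three, and aromatic n carries 0 H:
  atom 1: O, bond orders sum to 1 (valence 2) → 1 H
  atom 2: C, bond orders sum to 4 (valence 4) → 0 H
  atom 3: O, bond orders sum to 2 (valence 2) → 0 H
  atom 4: aromatic c, 3 neighbours → 0 H
  atom 5: aromatic c, 3 neighbours → 0 H
  atom 6: N, bond orders sum to 1 (valence 3) → 2 H
  atom 7: aromatic n, 2 neighbours → 0 H
  atom 8: aromatic c, 2 neighbours → 1 H
  atom 9: aromatic c, 2 neighbours → 1 H
  atom 10: aromatic c, 3 neighbours → 0 H
  atom 11: C, bond orders sum to 1 (valence 4) → 3 H
Totals → C:7, H:8, N:2, O:2.
In Hill order: C7H8N2O2.

C7H8N2O2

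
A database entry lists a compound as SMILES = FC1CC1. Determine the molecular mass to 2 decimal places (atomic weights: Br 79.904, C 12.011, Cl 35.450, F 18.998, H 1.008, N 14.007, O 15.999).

60.07 g/mol

First, the molecular formula is C3H5F (counting implicit H from valence).
  C: 3 × 12.011 = 36.033
  F: 1 × 18.998 = 18.998
  H: 5 × 1.008 = 5.040
Sum: 3×12.011 + 1×18.998 + 5×1.008 = 60.071 → 60.07 g/mol.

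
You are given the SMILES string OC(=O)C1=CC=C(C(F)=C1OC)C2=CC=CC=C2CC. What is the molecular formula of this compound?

Walk through each heavy atom and fill implicit hydrogens from standard valence (C 4, N 3, O 2, S 2, halogen 1):
  atom 1: O, bond orders sum to 1 (valence 2) → 1 H
  atom 2: C, bond orders sum to 4 (valence 4) → 0 H
  atom 3: O, bond orders sum to 2 (valence 2) → 0 H
  atom 4: C, bond orders sum to 4 (valence 4) → 0 H
  atom 5: C, bond orders sum to 3 (valence 4) → 1 H
  atom 6: C, bond orders sum to 3 (valence 4) → 1 H
  atom 7: C, bond orders sum to 4 (valence 4) → 0 H
  atom 8: C, bond orders sum to 4 (valence 4) → 0 H
  atom 9: F (halogen, monovalent) → 0 H
  atom 10: C, bond orders sum to 4 (valence 4) → 0 H
  atom 11: O, bond orders sum to 2 (valence 2) → 0 H
  atom 12: C, bond orders sum to 1 (valence 4) → 3 H
  atom 13: C, bond orders sum to 4 (valence 4) → 0 H
  atom 14: C, bond orders sum to 3 (valence 4) → 1 H
  atom 15: C, bond orders sum to 3 (valence 4) → 1 H
  atom 16: C, bond orders sum to 3 (valence 4) → 1 H
  atom 17: C, bond orders sum to 3 (valence 4) → 1 H
  atom 18: C, bond orders sum to 4 (valence 4) → 0 H
  atom 19: C, bond orders sum to 2 (valence 4) → 2 H
  atom 20: C, bond orders sum to 1 (valence 4) → 3 H
Totals → C:16, H:15, F:1, O:3.

C16H15FO3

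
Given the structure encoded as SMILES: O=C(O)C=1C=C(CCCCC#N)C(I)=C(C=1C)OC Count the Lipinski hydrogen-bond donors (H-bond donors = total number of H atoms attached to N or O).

1

Donors: find every N or O and count the H atoms it carries.
  atom 1 (O): bond orders sum to 2 → 0 H
  atom 3 (O): bond orders sum to 1 → 1 H
  atom 12 (N): bond orders sum to 3 → 0 H
  atom 18 (O): bond orders sum to 2 → 0 H
Lipinski HBD = 1.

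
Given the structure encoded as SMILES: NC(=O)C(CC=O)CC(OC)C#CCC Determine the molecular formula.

Walk through each heavy atom and fill implicit hydrogens from standard valence (C 4, N 3, O 2, S 2, halogen 1):
  atom 1: N, bond orders sum to 1 (valence 3) → 2 H
  atom 2: C, bond orders sum to 4 (valence 4) → 0 H
  atom 3: O, bond orders sum to 2 (valence 2) → 0 H
  atom 4: C, bond orders sum to 3 (valence 4) → 1 H
  atom 5: C, bond orders sum to 2 (valence 4) → 2 H
  atom 6: C, bond orders sum to 3 (valence 4) → 1 H
  atom 7: O, bond orders sum to 2 (valence 2) → 0 H
  atom 8: C, bond orders sum to 2 (valence 4) → 2 H
  atom 9: C, bond orders sum to 3 (valence 4) → 1 H
  atom 10: O, bond orders sum to 2 (valence 2) → 0 H
  atom 11: C, bond orders sum to 1 (valence 4) → 3 H
  atom 12: C, bond orders sum to 4 (valence 4) → 0 H
  atom 13: C, bond orders sum to 4 (valence 4) → 0 H
  atom 14: C, bond orders sum to 2 (valence 4) → 2 H
  atom 15: C, bond orders sum to 1 (valence 4) → 3 H
Totals → C:11, H:17, N:1, O:3.
In Hill order: C11H17NO3.

C11H17NO3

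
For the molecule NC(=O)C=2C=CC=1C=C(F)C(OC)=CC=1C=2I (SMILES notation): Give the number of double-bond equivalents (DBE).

8

Molecular formula: C12H9FINO2.
DoU = (2C + 2 + N − H − X) / 2, where X is the halogen count and O/S are ignored.
    = (2·12 + 2 + 1 − 9 − 2) / 2 = 16 / 2 = 8.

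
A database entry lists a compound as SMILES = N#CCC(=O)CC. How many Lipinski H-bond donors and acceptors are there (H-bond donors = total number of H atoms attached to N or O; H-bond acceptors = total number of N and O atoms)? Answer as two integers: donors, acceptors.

Donors: find every N or O and count the H atoms it carries.
  atom 1 (N): bond orders sum to 3 → 0 H
  atom 5 (O): bond orders sum to 2 → 0 H
Lipinski HBD = 0.
Acceptors: N atoms = 1, O atoms = 1 → HBA = 2.

0, 2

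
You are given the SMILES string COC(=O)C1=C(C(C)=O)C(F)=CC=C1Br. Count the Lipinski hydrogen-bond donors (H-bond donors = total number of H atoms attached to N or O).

Donors: find every N or O and count the H atoms it carries.
  atom 2 (O): bond orders sum to 2 → 0 H
  atom 4 (O): bond orders sum to 2 → 0 H
  atom 9 (O): bond orders sum to 2 → 0 H
Lipinski HBD = 0.

0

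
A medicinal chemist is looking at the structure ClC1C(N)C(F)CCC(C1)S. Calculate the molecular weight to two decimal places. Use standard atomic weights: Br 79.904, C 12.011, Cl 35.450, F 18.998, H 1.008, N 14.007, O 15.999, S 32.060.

197.70 g/mol

First, the molecular formula is C7H13ClFNS (counting implicit H from valence).
  C: 7 × 12.011 = 84.077
  Cl: 1 × 35.450 = 35.450
  F: 1 × 18.998 = 18.998
  H: 13 × 1.008 = 13.104
  N: 1 × 14.007 = 14.007
  S: 1 × 32.060 = 32.060
Sum: 7×12.011 + 1×35.450 + 1×18.998 + 13×1.008 + 1×14.007 + 1×32.060 = 197.696 → 197.70 g/mol.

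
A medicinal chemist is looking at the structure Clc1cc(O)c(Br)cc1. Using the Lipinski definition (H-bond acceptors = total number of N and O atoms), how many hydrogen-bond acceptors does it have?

1

N atoms: 0; O atoms: 1.
Lipinski HBA = 0 + 1 = 1.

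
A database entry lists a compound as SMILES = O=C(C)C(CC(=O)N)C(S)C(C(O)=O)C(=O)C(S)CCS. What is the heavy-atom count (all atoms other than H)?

21

Every atom symbol written in the SMILES (organic subset) is one heavy atom; implicit H are not written.
Heavy atoms by element → C:12, N:1, O:5, S:3.
Total: 21.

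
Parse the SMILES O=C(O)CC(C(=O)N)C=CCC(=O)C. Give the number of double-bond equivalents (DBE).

Degree of unsaturation = (number of rings) + (number of π bonds).
Ring closures in the SMILES: 0.
π bonds: 4 double bonds (each 1 DoU) → 4 DoU from unsaturation.
Total DoU = 0 + 4 = 4.

4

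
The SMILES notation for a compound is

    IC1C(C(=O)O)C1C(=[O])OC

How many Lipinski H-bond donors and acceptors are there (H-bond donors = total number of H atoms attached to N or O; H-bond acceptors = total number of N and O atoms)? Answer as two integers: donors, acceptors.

Donors: find every N or O and count the H atoms it carries.
  atom 5 (O): bond orders sum to 2 → 0 H
  atom 6 (O): bond orders sum to 1 → 1 H
  atom 9 (O): bond orders sum to 2 → 0 H
  atom 10 (O): bond orders sum to 2 → 0 H
Lipinski HBD = 1.
Acceptors: N atoms = 0, O atoms = 4 → HBA = 4.

1, 4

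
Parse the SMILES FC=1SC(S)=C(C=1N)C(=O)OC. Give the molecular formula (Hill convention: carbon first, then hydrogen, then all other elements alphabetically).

Walk through each heavy atom and fill implicit hydrogens from standard valence (C 4, N 3, O 2, S 2, halogen 1):
  atom 1: F (halogen, monovalent) → 0 H
  atom 2: C, bond orders sum to 4 (valence 4) → 0 H
  atom 3: S, bond orders sum to 2 (valence 2) → 0 H
  atom 4: C, bond orders sum to 4 (valence 4) → 0 H
  atom 5: S, bond orders sum to 1 (valence 2) → 1 H
  atom 6: C, bond orders sum to 4 (valence 4) → 0 H
  atom 7: C, bond orders sum to 4 (valence 4) → 0 H
  atom 8: N, bond orders sum to 1 (valence 3) → 2 H
  atom 9: C, bond orders sum to 4 (valence 4) → 0 H
  atom 10: O, bond orders sum to 2 (valence 2) → 0 H
  atom 11: O, bond orders sum to 2 (valence 2) → 0 H
  atom 12: C, bond orders sum to 1 (valence 4) → 3 H
Totals → C:6, H:6, F:1, N:1, O:2, S:2.

C6H6FNO2S2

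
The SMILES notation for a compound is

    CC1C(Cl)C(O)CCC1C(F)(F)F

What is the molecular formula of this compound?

C8H12ClF3O

Walk through each heavy atom and fill implicit hydrogens from standard valence (C 4, N 3, O 2, S 2, halogen 1):
  atom 1: C, bond orders sum to 1 (valence 4) → 3 H
  atom 2: C, bond orders sum to 3 (valence 4) → 1 H
  atom 3: C, bond orders sum to 3 (valence 4) → 1 H
  atom 4: Cl (halogen, monovalent) → 0 H
  atom 5: C, bond orders sum to 3 (valence 4) → 1 H
  atom 6: O, bond orders sum to 1 (valence 2) → 1 H
  atom 7: C, bond orders sum to 2 (valence 4) → 2 H
  atom 8: C, bond orders sum to 2 (valence 4) → 2 H
  atom 9: C, bond orders sum to 3 (valence 4) → 1 H
  atom 10: C, bond orders sum to 4 (valence 4) → 0 H
  atom 11: F (halogen, monovalent) → 0 H
  atom 12: F (halogen, monovalent) → 0 H
  atom 13: F (halogen, monovalent) → 0 H
Totals → C:8, H:12, Cl:1, F:3, O:1.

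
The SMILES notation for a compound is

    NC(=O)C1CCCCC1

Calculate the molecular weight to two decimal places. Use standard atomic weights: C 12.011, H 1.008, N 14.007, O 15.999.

127.19 g/mol

First, the molecular formula is C7H13NO (counting implicit H from valence).
  C: 7 × 12.011 = 84.077
  H: 13 × 1.008 = 13.104
  N: 1 × 14.007 = 14.007
  O: 1 × 15.999 = 15.999
Sum: 7×12.011 + 13×1.008 + 1×14.007 + 1×15.999 = 127.187 → 127.19 g/mol.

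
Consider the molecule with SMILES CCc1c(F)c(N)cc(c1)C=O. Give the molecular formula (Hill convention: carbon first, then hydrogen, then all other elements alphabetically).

Walk through each heavy atom and fill implicit hydrogens from standard valence (C 4, N 3, O 2, S 2, halogen 1); for lowercase aromatic atoms, an aromatic c carries 1 H when it has two neighbours and 0 H with three, and aromatic n carries 0 H:
  atom 1: C, bond orders sum to 1 (valence 4) → 3 H
  atom 2: C, bond orders sum to 2 (valence 4) → 2 H
  atom 3: aromatic c, 3 neighbours → 0 H
  atom 4: aromatic c, 3 neighbours → 0 H
  atom 5: F (halogen, monovalent) → 0 H
  atom 6: aromatic c, 3 neighbours → 0 H
  atom 7: N, bond orders sum to 1 (valence 3) → 2 H
  atom 8: aromatic c, 2 neighbours → 1 H
  atom 9: aromatic c, 3 neighbours → 0 H
  atom 10: aromatic c, 2 neighbours → 1 H
  atom 11: C, bond orders sum to 3 (valence 4) → 1 H
  atom 12: O, bond orders sum to 2 (valence 2) → 0 H
Totals → C:9, H:10, F:1, N:1, O:1.
In Hill order: C9H10FNO.

C9H10FNO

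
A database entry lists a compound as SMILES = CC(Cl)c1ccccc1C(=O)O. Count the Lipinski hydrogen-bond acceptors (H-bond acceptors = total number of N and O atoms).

N atoms: 0; O atoms: 2.
Lipinski HBA = 0 + 2 = 2.

2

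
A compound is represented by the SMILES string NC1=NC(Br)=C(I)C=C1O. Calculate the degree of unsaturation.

4

Degree of unsaturation = (number of rings) + (number of π bonds).
Ring closures in the SMILES: 1.
π bonds: 3 double bonds (each 1 DoU) → 3 DoU from unsaturation.
Total DoU = 1 + 3 = 4.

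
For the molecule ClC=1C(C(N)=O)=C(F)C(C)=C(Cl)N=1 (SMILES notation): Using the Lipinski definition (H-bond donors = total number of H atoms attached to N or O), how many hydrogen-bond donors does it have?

2

Donors: find every N or O and count the H atoms it carries.
  atom 5 (N): bond orders sum to 1 → 2 H
  atom 6 (O): bond orders sum to 2 → 0 H
  atom 13 (N): bond orders sum to 3 → 0 H
Lipinski HBD = 2.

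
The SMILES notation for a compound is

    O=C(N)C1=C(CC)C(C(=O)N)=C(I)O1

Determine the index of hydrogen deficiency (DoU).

Molecular formula: C8H9IN2O3.
DoU = (2C + 2 + N − H − X) / 2, where X is the halogen count and O/S are ignored.
    = (2·8 + 2 + 2 − 9 − 1) / 2 = 10 / 2 = 5.

5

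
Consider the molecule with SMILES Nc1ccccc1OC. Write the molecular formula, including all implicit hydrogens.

Walk through each heavy atom and fill implicit hydrogens from standard valence (C 4, N 3, O 2, S 2, halogen 1); for lowercase aromatic atoms, an aromatic c carries 1 H when it has two neighbours and 0 H with three, and aromatic n carries 0 H:
  atom 1: N, bond orders sum to 1 (valence 3) → 2 H
  atom 2: aromatic c, 3 neighbours → 0 H
  atom 3: aromatic c, 2 neighbours → 1 H
  atom 4: aromatic c, 2 neighbours → 1 H
  atom 5: aromatic c, 2 neighbours → 1 H
  atom 6: aromatic c, 2 neighbours → 1 H
  atom 7: aromatic c, 3 neighbours → 0 H
  atom 8: O, bond orders sum to 2 (valence 2) → 0 H
  atom 9: C, bond orders sum to 1 (valence 4) → 3 H
Totals → C:7, H:9, N:1, O:1.
In Hill order: C7H9NO.

C7H9NO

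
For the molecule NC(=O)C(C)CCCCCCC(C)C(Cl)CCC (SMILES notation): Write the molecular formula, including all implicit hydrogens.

C15H30ClNO

Walk through each heavy atom and fill implicit hydrogens from standard valence (C 4, N 3, O 2, S 2, halogen 1):
  atom 1: N, bond orders sum to 1 (valence 3) → 2 H
  atom 2: C, bond orders sum to 4 (valence 4) → 0 H
  atom 3: O, bond orders sum to 2 (valence 2) → 0 H
  atom 4: C, bond orders sum to 3 (valence 4) → 1 H
  atom 5: C, bond orders sum to 1 (valence 4) → 3 H
  atom 6: C, bond orders sum to 2 (valence 4) → 2 H
  atom 7: C, bond orders sum to 2 (valence 4) → 2 H
  atom 8: C, bond orders sum to 2 (valence 4) → 2 H
  atom 9: C, bond orders sum to 2 (valence 4) → 2 H
  atom 10: C, bond orders sum to 2 (valence 4) → 2 H
  atom 11: C, bond orders sum to 2 (valence 4) → 2 H
  atom 12: C, bond orders sum to 3 (valence 4) → 1 H
  atom 13: C, bond orders sum to 1 (valence 4) → 3 H
  atom 14: C, bond orders sum to 3 (valence 4) → 1 H
  atom 15: Cl (halogen, monovalent) → 0 H
  atom 16: C, bond orders sum to 2 (valence 4) → 2 H
  atom 17: C, bond orders sum to 2 (valence 4) → 2 H
  atom 18: C, bond orders sum to 1 (valence 4) → 3 H
Totals → C:15, H:30, Cl:1, N:1, O:1.
In Hill order: C15H30ClNO.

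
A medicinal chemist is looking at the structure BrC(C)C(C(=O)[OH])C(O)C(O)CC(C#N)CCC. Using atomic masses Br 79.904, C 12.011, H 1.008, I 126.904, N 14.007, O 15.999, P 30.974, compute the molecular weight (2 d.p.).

322.20 g/mol

First, the molecular formula is C12H20BrNO4 (counting implicit H from valence).
  Br: 1 × 79.904 = 79.904
  C: 12 × 12.011 = 144.132
  H: 20 × 1.008 = 20.160
  N: 1 × 14.007 = 14.007
  O: 4 × 15.999 = 63.996
Sum: 1×79.904 + 12×12.011 + 20×1.008 + 1×14.007 + 4×15.999 = 322.199 → 322.20 g/mol.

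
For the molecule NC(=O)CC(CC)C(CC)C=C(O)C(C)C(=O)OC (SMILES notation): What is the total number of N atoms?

Scan the SMILES for N atoms (remember two-letter symbols like Cl and Br are single atoms).
Nitrogen count: 1.

1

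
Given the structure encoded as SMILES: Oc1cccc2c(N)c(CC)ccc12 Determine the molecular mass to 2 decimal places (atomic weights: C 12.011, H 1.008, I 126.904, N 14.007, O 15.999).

187.24 g/mol

First, the molecular formula is C12H13NO (counting implicit H from valence).
  C: 12 × 12.011 = 144.132
  H: 13 × 1.008 = 13.104
  N: 1 × 14.007 = 14.007
  O: 1 × 15.999 = 15.999
Sum: 12×12.011 + 13×1.008 + 1×14.007 + 1×15.999 = 187.242 → 187.24 g/mol.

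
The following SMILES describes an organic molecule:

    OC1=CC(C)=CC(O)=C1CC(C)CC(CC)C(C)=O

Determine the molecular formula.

Walk through each heavy atom and fill implicit hydrogens from standard valence (C 4, N 3, O 2, S 2, halogen 1):
  atom 1: O, bond orders sum to 1 (valence 2) → 1 H
  atom 2: C, bond orders sum to 4 (valence 4) → 0 H
  atom 3: C, bond orders sum to 3 (valence 4) → 1 H
  atom 4: C, bond orders sum to 4 (valence 4) → 0 H
  atom 5: C, bond orders sum to 1 (valence 4) → 3 H
  atom 6: C, bond orders sum to 3 (valence 4) → 1 H
  atom 7: C, bond orders sum to 4 (valence 4) → 0 H
  atom 8: O, bond orders sum to 1 (valence 2) → 1 H
  atom 9: C, bond orders sum to 4 (valence 4) → 0 H
  atom 10: C, bond orders sum to 2 (valence 4) → 2 H
  atom 11: C, bond orders sum to 3 (valence 4) → 1 H
  atom 12: C, bond orders sum to 1 (valence 4) → 3 H
  atom 13: C, bond orders sum to 2 (valence 4) → 2 H
  atom 14: C, bond orders sum to 3 (valence 4) → 1 H
  atom 15: C, bond orders sum to 2 (valence 4) → 2 H
  atom 16: C, bond orders sum to 1 (valence 4) → 3 H
  atom 17: C, bond orders sum to 4 (valence 4) → 0 H
  atom 18: C, bond orders sum to 1 (valence 4) → 3 H
  atom 19: O, bond orders sum to 2 (valence 2) → 0 H
Totals → C:16, H:24, O:3.
In Hill order: C16H24O3.

C16H24O3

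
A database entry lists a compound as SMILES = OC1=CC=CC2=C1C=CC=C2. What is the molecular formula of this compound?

C10H8O

Walk through each heavy atom and fill implicit hydrogens from standard valence (C 4, N 3, O 2, S 2, halogen 1):
  atom 1: O, bond orders sum to 1 (valence 2) → 1 H
  atom 2: C, bond orders sum to 4 (valence 4) → 0 H
  atom 3: C, bond orders sum to 3 (valence 4) → 1 H
  atom 4: C, bond orders sum to 3 (valence 4) → 1 H
  atom 5: C, bond orders sum to 3 (valence 4) → 1 H
  atom 6: C, bond orders sum to 4 (valence 4) → 0 H
  atom 7: C, bond orders sum to 4 (valence 4) → 0 H
  atom 8: C, bond orders sum to 3 (valence 4) → 1 H
  atom 9: C, bond orders sum to 3 (valence 4) → 1 H
  atom 10: C, bond orders sum to 3 (valence 4) → 1 H
  atom 11: C, bond orders sum to 3 (valence 4) → 1 H
Totals → C:10, H:8, O:1.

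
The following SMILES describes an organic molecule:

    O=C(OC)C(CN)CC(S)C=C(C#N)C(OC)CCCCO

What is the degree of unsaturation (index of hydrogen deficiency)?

4

Molecular formula: C15H26N2O4S.
DoU = (2C + 2 + N − H − X) / 2, where X is the halogen count and O/S are ignored.
    = (2·15 + 2 + 2 − 26 − 0) / 2 = 8 / 2 = 4.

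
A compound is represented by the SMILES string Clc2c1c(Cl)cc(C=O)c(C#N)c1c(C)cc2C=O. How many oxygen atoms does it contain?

2

Scan the SMILES for O atoms (remember two-letter symbols like Cl and Br are single atoms).
Oxygen count: 2.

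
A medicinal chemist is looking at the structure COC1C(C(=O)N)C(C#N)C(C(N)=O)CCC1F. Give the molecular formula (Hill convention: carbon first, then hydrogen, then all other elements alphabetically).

C11H16FN3O3

Walk through each heavy atom and fill implicit hydrogens from standard valence (C 4, N 3, O 2, S 2, halogen 1):
  atom 1: C, bond orders sum to 1 (valence 4) → 3 H
  atom 2: O, bond orders sum to 2 (valence 2) → 0 H
  atom 3: C, bond orders sum to 3 (valence 4) → 1 H
  atom 4: C, bond orders sum to 3 (valence 4) → 1 H
  atom 5: C, bond orders sum to 4 (valence 4) → 0 H
  atom 6: O, bond orders sum to 2 (valence 2) → 0 H
  atom 7: N, bond orders sum to 1 (valence 3) → 2 H
  atom 8: C, bond orders sum to 3 (valence 4) → 1 H
  atom 9: C, bond orders sum to 4 (valence 4) → 0 H
  atom 10: N, bond orders sum to 3 (valence 3) → 0 H
  atom 11: C, bond orders sum to 3 (valence 4) → 1 H
  atom 12: C, bond orders sum to 4 (valence 4) → 0 H
  atom 13: N, bond orders sum to 1 (valence 3) → 2 H
  atom 14: O, bond orders sum to 2 (valence 2) → 0 H
  atom 15: C, bond orders sum to 2 (valence 4) → 2 H
  atom 16: C, bond orders sum to 2 (valence 4) → 2 H
  atom 17: C, bond orders sum to 3 (valence 4) → 1 H
  atom 18: F (halogen, monovalent) → 0 H
Totals → C:11, H:16, F:1, N:3, O:3.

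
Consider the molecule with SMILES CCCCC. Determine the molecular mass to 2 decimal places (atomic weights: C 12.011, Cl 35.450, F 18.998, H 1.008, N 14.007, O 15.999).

72.15 g/mol

First, the molecular formula is C5H12 (counting implicit H from valence).
  C: 5 × 12.011 = 60.055
  H: 12 × 1.008 = 12.096
Sum: 5×12.011 + 12×1.008 = 72.151 → 72.15 g/mol.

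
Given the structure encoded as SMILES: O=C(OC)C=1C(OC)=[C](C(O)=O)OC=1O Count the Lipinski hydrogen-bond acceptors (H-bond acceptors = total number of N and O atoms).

7

N atoms: 0; O atoms: 7.
Lipinski HBA = 0 + 7 = 7.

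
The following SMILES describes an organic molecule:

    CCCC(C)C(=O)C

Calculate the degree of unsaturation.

1

Degree of unsaturation = (number of rings) + (number of π bonds).
Ring closures in the SMILES: 0.
π bonds: 1 double bond (each 1 DoU) → 1 DoU from unsaturation.
Total DoU = 0 + 1 = 1.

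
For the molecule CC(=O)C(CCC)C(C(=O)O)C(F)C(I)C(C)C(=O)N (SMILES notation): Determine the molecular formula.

Walk through each heavy atom and fill implicit hydrogens from standard valence (C 4, N 3, O 2, S 2, halogen 1):
  atom 1: C, bond orders sum to 1 (valence 4) → 3 H
  atom 2: C, bond orders sum to 4 (valence 4) → 0 H
  atom 3: O, bond orders sum to 2 (valence 2) → 0 H
  atom 4: C, bond orders sum to 3 (valence 4) → 1 H
  atom 5: C, bond orders sum to 2 (valence 4) → 2 H
  atom 6: C, bond orders sum to 2 (valence 4) → 2 H
  atom 7: C, bond orders sum to 1 (valence 4) → 3 H
  atom 8: C, bond orders sum to 3 (valence 4) → 1 H
  atom 9: C, bond orders sum to 4 (valence 4) → 0 H
  atom 10: O, bond orders sum to 2 (valence 2) → 0 H
  atom 11: O, bond orders sum to 1 (valence 2) → 1 H
  atom 12: C, bond orders sum to 3 (valence 4) → 1 H
  atom 13: F (halogen, monovalent) → 0 H
  atom 14: C, bond orders sum to 3 (valence 4) → 1 H
  atom 15: I (halogen, monovalent) → 0 H
  atom 16: C, bond orders sum to 3 (valence 4) → 1 H
  atom 17: C, bond orders sum to 1 (valence 4) → 3 H
  atom 18: C, bond orders sum to 4 (valence 4) → 0 H
  atom 19: O, bond orders sum to 2 (valence 2) → 0 H
  atom 20: N, bond orders sum to 1 (valence 3) → 2 H
Totals → C:13, H:21, F:1, I:1, N:1, O:4.

C13H21FINO4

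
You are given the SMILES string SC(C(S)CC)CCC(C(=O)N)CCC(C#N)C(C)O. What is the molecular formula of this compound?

C14H26N2O2S2

Walk through each heavy atom and fill implicit hydrogens from standard valence (C 4, N 3, O 2, S 2, halogen 1):
  atom 1: S, bond orders sum to 1 (valence 2) → 1 H
  atom 2: C, bond orders sum to 3 (valence 4) → 1 H
  atom 3: C, bond orders sum to 3 (valence 4) → 1 H
  atom 4: S, bond orders sum to 1 (valence 2) → 1 H
  atom 5: C, bond orders sum to 2 (valence 4) → 2 H
  atom 6: C, bond orders sum to 1 (valence 4) → 3 H
  atom 7: C, bond orders sum to 2 (valence 4) → 2 H
  atom 8: C, bond orders sum to 2 (valence 4) → 2 H
  atom 9: C, bond orders sum to 3 (valence 4) → 1 H
  atom 10: C, bond orders sum to 4 (valence 4) → 0 H
  atom 11: O, bond orders sum to 2 (valence 2) → 0 H
  atom 12: N, bond orders sum to 1 (valence 3) → 2 H
  atom 13: C, bond orders sum to 2 (valence 4) → 2 H
  atom 14: C, bond orders sum to 2 (valence 4) → 2 H
  atom 15: C, bond orders sum to 3 (valence 4) → 1 H
  atom 16: C, bond orders sum to 4 (valence 4) → 0 H
  atom 17: N, bond orders sum to 3 (valence 3) → 0 H
  atom 18: C, bond orders sum to 3 (valence 4) → 1 H
  atom 19: C, bond orders sum to 1 (valence 4) → 3 H
  atom 20: O, bond orders sum to 1 (valence 2) → 1 H
Totals → C:14, H:26, N:2, O:2, S:2.
In Hill order: C14H26N2O2S2.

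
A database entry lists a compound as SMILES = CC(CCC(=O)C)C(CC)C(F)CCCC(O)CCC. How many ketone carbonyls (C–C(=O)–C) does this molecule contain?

The ketone motif appears at heavy-atom position 5 in the SMILES.
Other groups present: 1 hydroxyl.
Ketone count: 1.

1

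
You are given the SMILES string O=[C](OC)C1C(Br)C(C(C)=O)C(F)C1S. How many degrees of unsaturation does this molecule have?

3

Molecular formula: C9H12BrFO3S.
DoU = (2C + 2 + N − H − X) / 2, where X is the halogen count and O/S are ignored.
    = (2·9 + 2 + 0 − 12 − 2) / 2 = 6 / 2 = 3.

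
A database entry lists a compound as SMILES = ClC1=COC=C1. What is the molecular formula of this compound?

Walk through each heavy atom and fill implicit hydrogens from standard valence (C 4, N 3, O 2, S 2, halogen 1):
  atom 1: Cl (halogen, monovalent) → 0 H
  atom 2: C, bond orders sum to 4 (valence 4) → 0 H
  atom 3: C, bond orders sum to 3 (valence 4) → 1 H
  atom 4: O, bond orders sum to 2 (valence 2) → 0 H
  atom 5: C, bond orders sum to 3 (valence 4) → 1 H
  atom 6: C, bond orders sum to 3 (valence 4) → 1 H
Totals → C:4, H:3, Cl:1, O:1.

C4H3ClO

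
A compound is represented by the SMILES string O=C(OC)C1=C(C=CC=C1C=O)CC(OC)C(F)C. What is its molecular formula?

C14H17FO4

Walk through each heavy atom and fill implicit hydrogens from standard valence (C 4, N 3, O 2, S 2, halogen 1):
  atom 1: O, bond orders sum to 2 (valence 2) → 0 H
  atom 2: C, bond orders sum to 4 (valence 4) → 0 H
  atom 3: O, bond orders sum to 2 (valence 2) → 0 H
  atom 4: C, bond orders sum to 1 (valence 4) → 3 H
  atom 5: C, bond orders sum to 4 (valence 4) → 0 H
  atom 6: C, bond orders sum to 4 (valence 4) → 0 H
  atom 7: C, bond orders sum to 3 (valence 4) → 1 H
  atom 8: C, bond orders sum to 3 (valence 4) → 1 H
  atom 9: C, bond orders sum to 3 (valence 4) → 1 H
  atom 10: C, bond orders sum to 4 (valence 4) → 0 H
  atom 11: C, bond orders sum to 3 (valence 4) → 1 H
  atom 12: O, bond orders sum to 2 (valence 2) → 0 H
  atom 13: C, bond orders sum to 2 (valence 4) → 2 H
  atom 14: C, bond orders sum to 3 (valence 4) → 1 H
  atom 15: O, bond orders sum to 2 (valence 2) → 0 H
  atom 16: C, bond orders sum to 1 (valence 4) → 3 H
  atom 17: C, bond orders sum to 3 (valence 4) → 1 H
  atom 18: F (halogen, monovalent) → 0 H
  atom 19: C, bond orders sum to 1 (valence 4) → 3 H
Totals → C:14, H:17, F:1, O:4.
In Hill order: C14H17FO4.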